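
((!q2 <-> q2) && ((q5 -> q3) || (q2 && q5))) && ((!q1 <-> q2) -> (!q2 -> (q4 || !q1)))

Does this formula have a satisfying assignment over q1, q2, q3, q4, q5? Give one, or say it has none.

The conjunct !q2 <-> q2 is unsatisfiable on its own:
  q2=F: evaluates to False.
  q2=T: evaluates to False.
So the whole conjunction is unsatisfiable.

No satisfying assignment exists.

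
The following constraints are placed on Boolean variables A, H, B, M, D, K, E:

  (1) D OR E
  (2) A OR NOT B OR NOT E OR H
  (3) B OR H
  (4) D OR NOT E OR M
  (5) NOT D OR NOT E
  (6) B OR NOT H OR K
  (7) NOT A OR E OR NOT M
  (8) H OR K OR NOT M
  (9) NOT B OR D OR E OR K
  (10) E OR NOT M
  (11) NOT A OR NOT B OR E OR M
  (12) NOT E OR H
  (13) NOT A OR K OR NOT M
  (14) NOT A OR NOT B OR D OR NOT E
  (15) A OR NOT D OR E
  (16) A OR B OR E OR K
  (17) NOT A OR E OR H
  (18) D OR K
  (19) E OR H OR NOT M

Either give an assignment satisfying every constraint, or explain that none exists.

A=T; H=T; B=F; M=T; D=F; K=T; E=T

Set A = True.
Try H = False:
  (B OR H) forces B = True.
  (NOT E OR H) forces E = False.
  clause (NOT A OR E OR H) is falsified — backtrack.
So H = True.
Set B = False.
  then (B OR NOT H OR K) forces K = True.
Set M = True.
  then (NOT A OR E OR NOT M) forces E = True.
  then (NOT D OR NOT E) forces D = False.
All clauses satisfied.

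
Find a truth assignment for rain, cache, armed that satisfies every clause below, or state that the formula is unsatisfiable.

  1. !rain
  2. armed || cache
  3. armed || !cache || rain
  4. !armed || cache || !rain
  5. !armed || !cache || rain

rain = False; cache = False; armed = True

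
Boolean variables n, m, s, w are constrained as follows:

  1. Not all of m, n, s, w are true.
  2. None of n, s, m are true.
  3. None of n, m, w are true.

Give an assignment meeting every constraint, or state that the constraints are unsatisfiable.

n = False; m = False; s = False; w = False

  (1) {m, n, s, w}: 0/4 true — not all ✓
  (2) {n, s, m}: 0 true — none ✓
  (3) {n, m, w}: 0 true — none ✓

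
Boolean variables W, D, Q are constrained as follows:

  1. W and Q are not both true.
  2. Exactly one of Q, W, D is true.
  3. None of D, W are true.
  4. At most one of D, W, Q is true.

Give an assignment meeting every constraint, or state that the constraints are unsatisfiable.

W: False, D: False, Q: True

  (1) W=F, Q=T — not both ✓
  (2) {Q, W, D}: 1 true — exactly one ✓
  (3) {D, W}: 0 true — none ✓
  (4) {D, W, Q}: 1 true — at most one ✓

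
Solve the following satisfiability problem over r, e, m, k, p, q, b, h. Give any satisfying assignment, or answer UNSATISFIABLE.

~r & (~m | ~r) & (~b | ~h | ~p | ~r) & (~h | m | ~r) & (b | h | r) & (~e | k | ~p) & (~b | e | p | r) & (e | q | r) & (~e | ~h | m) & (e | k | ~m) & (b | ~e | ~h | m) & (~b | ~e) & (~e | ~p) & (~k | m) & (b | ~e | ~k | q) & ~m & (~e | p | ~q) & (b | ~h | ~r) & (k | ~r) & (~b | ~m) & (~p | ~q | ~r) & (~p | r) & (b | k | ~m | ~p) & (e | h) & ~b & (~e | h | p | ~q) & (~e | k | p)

Unit clause (~r) forces r = False.
Unit clause (~m) forces m = False.
In (~p | r) only ~p is left, so p = False.
Unit clause (~b) forces b = False.
In (b | h | r) only h is left, so h = True.
In (~e | ~h | m) only ~e is left, so e = False.
In (~k | m) only ~k is left, so k = False.
In (e | q | r) only q is left, so q = True.
All clauses satisfied.

r: False; e: False; m: False; k: False; p: False; q: True; b: False; h: True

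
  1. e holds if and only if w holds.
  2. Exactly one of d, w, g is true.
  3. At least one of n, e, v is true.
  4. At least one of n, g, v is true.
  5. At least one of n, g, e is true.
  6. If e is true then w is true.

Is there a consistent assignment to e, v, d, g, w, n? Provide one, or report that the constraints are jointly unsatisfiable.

e = True, v = True, d = False, g = False, w = True, n = False

  (1) e=T, w=T — same ✓
  (2) {d, w, g}: 1 true — exactly one ✓
  (3) {n, e, v}: 2 true — at least one ✓
  (4) {n, g, v}: 1 true — at least one ✓
  (5) {n, g, e}: 1 true — at least one ✓
  (6) e=T ⇒ w: T ✓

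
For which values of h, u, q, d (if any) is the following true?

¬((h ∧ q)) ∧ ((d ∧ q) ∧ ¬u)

h=F; u=F; q=T; d=T

  ¬((h ∧ q)) = True
    h ∧ q = False
  (d ∧ q) ∧ ¬u = True
    d ∧ q = True
    ¬u = True
Both conjuncts True, so the formula holds.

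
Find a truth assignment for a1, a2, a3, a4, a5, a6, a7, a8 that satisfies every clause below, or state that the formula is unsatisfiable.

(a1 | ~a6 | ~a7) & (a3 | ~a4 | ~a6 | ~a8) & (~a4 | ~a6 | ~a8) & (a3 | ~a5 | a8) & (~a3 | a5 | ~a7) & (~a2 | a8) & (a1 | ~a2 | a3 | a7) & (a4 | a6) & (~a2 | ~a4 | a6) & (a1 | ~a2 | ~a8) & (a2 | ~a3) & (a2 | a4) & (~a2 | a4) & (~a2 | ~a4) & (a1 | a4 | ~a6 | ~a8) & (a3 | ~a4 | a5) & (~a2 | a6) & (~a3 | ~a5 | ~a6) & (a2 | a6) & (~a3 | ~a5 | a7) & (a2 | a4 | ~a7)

Unsatisfiable — no assignment works.

Case a4 = True:
  (~a2 | ~a4) forces a2 = False.
  (a2 | ~a3) forces a3 = False.
  (a3 | ~a4 | a5) forces a5 = True.
  (a3 | ~a5 | a8) forces a8 = True.
  (a3 | ~a4 | ~a6 | ~a8) forces a6 = False.
  Clause (a2 | a6) is falsified — contradiction.
Case a4 = False:
  (a4 | a6) forces a6 = True.
  (a2 | a4) forces a2 = True.
  Clause (~a2 | a4) is falsified — contradiction.
Both cases fail, so the formula is unsatisfiable.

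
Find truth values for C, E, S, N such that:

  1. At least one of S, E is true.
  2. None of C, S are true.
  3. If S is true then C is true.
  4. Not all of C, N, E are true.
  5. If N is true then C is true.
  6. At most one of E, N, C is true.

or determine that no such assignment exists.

C=F; E=T; S=F; N=F

  (1) {S, E}: 1 true — at least one ✓
  (2) {C, S}: 0 true — none ✓
  (3) S=F ⇒ C: vacuous ✓
  (4) {C, N, E}: 1/3 true — not all ✓
  (5) N=F ⇒ C: vacuous ✓
  (6) {E, N, C}: 1 true — at most one ✓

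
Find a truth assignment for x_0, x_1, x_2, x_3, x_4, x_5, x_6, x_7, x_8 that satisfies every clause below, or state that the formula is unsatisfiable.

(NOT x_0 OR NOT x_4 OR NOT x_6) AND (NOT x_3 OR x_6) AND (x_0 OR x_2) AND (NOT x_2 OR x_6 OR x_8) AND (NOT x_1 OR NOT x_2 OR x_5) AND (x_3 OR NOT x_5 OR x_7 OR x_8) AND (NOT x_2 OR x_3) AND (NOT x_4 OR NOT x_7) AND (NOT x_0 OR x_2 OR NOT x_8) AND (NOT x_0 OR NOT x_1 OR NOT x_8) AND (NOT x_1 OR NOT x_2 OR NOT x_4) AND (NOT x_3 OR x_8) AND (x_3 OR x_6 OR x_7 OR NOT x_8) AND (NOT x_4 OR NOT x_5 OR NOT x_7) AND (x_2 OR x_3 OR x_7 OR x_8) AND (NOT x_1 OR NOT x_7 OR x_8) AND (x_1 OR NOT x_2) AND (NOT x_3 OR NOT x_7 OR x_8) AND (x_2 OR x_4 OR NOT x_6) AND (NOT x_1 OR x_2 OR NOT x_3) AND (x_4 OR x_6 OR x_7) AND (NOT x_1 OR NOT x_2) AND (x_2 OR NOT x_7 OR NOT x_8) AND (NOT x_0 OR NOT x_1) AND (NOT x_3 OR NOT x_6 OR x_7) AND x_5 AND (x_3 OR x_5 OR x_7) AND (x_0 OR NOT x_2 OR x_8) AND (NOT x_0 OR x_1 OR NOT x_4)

x_0=T, x_1=F, x_2=F, x_3=F, x_4=F, x_5=T, x_6=F, x_7=T, x_8=F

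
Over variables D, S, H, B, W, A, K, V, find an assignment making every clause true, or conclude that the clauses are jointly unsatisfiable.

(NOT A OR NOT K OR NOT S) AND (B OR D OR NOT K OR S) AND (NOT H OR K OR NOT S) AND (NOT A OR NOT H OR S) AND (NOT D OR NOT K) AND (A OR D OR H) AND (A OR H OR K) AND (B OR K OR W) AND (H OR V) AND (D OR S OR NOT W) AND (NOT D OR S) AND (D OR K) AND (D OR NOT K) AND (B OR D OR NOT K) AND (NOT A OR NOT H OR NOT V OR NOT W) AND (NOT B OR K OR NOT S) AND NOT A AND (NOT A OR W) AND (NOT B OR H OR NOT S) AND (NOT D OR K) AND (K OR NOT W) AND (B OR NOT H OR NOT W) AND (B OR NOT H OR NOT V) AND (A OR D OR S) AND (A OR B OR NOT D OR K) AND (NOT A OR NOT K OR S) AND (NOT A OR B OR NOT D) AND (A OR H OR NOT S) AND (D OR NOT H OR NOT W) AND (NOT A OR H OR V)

Case D = True:
  (NOT D OR NOT K) forces K = False.
  Clause (NOT D OR K) is falsified — contradiction.
Case D = False:
  (D OR K) forces K = True.
  Clause (D OR NOT K) is falsified — contradiction.
Both cases fail, so the formula is unsatisfiable.

The formula is unsatisfiable.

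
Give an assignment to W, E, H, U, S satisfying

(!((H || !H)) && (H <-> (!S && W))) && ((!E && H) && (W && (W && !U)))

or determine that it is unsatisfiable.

The conjunct !((H || !H)) is unsatisfiable on its own:
  H=F: evaluates to False.
  H=T: evaluates to False.
So the whole conjunction is unsatisfiable.

UNSATISFIABLE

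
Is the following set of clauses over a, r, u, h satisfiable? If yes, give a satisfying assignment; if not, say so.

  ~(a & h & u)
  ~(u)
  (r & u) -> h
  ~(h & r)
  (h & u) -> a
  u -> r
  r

a = True, r = True, u = False, h = False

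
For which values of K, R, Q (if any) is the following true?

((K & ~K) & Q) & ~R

No satisfying assignment exists.

Case K = True: the conjunct ~K is False.
Case K = False: the conjunct K is False.
Both cases fail — unsatisfiable.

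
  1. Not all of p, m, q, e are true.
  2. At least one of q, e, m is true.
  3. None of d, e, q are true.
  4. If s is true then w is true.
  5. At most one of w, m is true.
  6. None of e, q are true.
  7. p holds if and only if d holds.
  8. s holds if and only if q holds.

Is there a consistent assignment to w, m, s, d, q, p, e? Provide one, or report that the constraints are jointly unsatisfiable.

w = False, m = True, s = False, d = False, q = False, p = False, e = False

  (1) {p, m, q, e}: 1/4 true — not all ✓
  (2) {q, e, m}: 1 true — at least one ✓
  (3) {d, e, q}: 0 true — none ✓
  (4) s=F ⇒ w: vacuous ✓
  (5) {w, m}: 1 true — at most one ✓
  (6) {e, q}: 0 true — none ✓
  (7) p=F, d=F — same ✓
  (8) s=F, q=F — same ✓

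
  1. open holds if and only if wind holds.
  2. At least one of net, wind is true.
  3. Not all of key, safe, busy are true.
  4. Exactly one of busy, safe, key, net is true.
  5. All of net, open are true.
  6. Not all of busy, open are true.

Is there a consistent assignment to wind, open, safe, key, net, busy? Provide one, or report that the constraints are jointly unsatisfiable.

wind=T; open=T; safe=F; key=F; net=T; busy=F

  (1) open=T, wind=T — same ✓
  (2) {net, wind}: 2 true — at least one ✓
  (3) {key, safe, busy}: 0/3 true — not all ✓
  (4) {busy, safe, key, net}: 1 true — exactly one ✓
  (5) {net, open}: all 2 true ✓
  (6) {busy, open}: 1/2 true — not all ✓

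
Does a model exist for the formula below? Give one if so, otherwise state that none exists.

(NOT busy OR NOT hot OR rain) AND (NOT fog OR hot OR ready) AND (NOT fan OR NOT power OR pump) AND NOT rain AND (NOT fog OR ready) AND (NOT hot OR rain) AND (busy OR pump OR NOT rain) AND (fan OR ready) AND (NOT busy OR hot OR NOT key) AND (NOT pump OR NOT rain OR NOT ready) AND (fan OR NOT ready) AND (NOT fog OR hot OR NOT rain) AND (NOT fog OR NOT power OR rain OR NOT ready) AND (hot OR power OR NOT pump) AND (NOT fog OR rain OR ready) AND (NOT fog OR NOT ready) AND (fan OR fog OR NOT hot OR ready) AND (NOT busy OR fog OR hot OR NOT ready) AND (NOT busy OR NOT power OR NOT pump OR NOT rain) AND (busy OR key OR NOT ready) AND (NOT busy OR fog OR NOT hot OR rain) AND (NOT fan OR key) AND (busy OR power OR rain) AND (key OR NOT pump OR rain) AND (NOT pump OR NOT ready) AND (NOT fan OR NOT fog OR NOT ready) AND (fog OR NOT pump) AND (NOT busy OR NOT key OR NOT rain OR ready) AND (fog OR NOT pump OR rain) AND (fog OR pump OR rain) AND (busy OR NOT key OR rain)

Unsatisfiable

Case fog = True:
  (NOT rain) forces rain = False.
  (NOT fog OR ready) forces ready = True.
  Clause (NOT fog OR NOT ready) is falsified — contradiction.
Case fog = False:
  (NOT rain) forces rain = False.
  (NOT hot OR rain) forces hot = False.
  (fog OR NOT pump) forces pump = False.
  Clause (fog OR pump OR rain) is falsified — contradiction.
Both cases fail, so the formula is unsatisfiable.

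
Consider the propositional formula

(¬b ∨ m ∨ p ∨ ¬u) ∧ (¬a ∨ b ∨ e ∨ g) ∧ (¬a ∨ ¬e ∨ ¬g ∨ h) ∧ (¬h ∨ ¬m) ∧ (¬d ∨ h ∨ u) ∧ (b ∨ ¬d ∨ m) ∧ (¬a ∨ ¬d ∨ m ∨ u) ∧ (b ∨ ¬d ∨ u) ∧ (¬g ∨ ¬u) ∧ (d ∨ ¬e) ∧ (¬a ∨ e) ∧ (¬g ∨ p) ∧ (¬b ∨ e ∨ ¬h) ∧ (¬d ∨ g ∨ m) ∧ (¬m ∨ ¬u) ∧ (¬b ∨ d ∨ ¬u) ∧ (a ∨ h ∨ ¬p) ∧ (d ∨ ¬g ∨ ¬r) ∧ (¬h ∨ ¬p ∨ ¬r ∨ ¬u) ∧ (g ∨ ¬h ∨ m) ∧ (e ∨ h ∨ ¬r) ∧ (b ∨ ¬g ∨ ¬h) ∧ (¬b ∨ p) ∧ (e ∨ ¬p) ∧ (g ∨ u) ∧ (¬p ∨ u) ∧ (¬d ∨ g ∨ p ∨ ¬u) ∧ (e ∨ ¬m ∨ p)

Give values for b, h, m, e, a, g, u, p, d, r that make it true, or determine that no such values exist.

Set b = False.
Set h = False.
Set m = False.
  then (b ∨ ¬d ∨ m) forces d = False.
  then (d ∨ ¬e) forces e = False.
  then (¬a ∨ e) forces a = False.
  then (a ∨ h ∨ ¬p) forces p = False.
  then (e ∨ h ∨ ¬r) forces r = False.
  then (¬g ∨ p) forces g = False.
  then (g ∨ u) forces u = True.
All clauses satisfied.

b = False, h = False, m = False, e = False, a = False, g = False, u = True, p = False, d = False, r = False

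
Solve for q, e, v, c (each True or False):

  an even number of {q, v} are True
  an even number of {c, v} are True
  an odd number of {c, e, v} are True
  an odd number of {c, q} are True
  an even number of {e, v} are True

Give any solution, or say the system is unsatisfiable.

The formula is unsatisfiable.

Adding constraints 1, 2, 4 mod 2: every variable appears an even number of times on the left, so the left side is 0.
But the right sides sum to 1 (mod 2). 0 ≠ 1 — the system is inconsistent.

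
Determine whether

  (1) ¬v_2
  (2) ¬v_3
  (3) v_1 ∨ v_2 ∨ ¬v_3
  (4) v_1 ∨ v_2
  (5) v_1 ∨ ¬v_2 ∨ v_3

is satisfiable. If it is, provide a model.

v_1=T, v_2=F, v_3=F

Unit clause (¬v_2) forces v_2 = False.
Unit clause (¬v_3) forces v_3 = False.
In (v_1 ∨ v_2) only v_1 is left, so v_1 = True.
Check each clause:
  (¬v_2): ¬v_2 holds.
  (¬v_3): ¬v_3 holds.
  (v_1 ∨ v_2 ∨ ¬v_3): v_1 holds.
  (v_1 ∨ v_2): v_1 holds.
  (v_1 ∨ ¬v_2 ∨ v_3): v_1 holds.
All clauses satisfied.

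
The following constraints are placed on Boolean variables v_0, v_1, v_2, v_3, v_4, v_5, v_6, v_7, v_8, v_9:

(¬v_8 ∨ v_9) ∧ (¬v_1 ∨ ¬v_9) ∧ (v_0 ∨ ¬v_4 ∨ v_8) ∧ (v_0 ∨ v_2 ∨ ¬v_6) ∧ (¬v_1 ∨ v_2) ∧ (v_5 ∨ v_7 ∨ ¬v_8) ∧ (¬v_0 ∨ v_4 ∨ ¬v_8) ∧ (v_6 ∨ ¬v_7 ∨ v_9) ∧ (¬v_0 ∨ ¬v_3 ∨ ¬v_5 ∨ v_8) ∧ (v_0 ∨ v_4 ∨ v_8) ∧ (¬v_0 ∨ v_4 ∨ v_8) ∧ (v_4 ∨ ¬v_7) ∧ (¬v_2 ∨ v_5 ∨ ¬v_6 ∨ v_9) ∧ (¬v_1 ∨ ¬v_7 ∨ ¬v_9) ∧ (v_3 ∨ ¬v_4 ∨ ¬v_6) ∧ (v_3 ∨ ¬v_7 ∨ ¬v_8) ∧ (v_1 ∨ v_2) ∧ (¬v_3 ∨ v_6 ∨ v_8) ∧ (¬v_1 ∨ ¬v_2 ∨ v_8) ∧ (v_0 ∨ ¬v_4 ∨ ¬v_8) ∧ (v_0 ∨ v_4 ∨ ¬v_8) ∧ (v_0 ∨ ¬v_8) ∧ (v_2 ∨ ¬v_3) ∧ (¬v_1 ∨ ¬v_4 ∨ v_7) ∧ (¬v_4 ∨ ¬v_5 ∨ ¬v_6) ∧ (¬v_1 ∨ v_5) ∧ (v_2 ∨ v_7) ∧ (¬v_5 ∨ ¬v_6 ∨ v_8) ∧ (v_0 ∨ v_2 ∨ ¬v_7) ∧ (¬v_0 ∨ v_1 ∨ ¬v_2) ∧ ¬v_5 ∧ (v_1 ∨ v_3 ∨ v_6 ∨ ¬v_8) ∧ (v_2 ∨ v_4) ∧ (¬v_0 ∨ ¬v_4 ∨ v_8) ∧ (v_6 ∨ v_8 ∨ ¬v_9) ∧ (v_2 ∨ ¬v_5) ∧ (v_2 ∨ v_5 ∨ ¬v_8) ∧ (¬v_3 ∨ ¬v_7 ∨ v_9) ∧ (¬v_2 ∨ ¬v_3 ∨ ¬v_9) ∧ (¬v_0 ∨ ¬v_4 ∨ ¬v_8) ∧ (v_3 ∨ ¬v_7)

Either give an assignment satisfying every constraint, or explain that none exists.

Case v_0 = True:
  (¬v_5) forces v_5 = False.
  (¬v_1 ∨ v_5) forces v_1 = False.
  (v_1 ∨ v_2) forces v_2 = True.
  Clause (¬v_0 ∨ v_1 ∨ ¬v_2) is falsified — contradiction.
Case v_0 = False:
  (v_0 ∨ ¬v_8) forces v_8 = False.
  (v_0 ∨ ¬v_4 ∨ v_8) forces v_4 = False.
  Clause (v_0 ∨ v_4 ∨ v_8) is falsified — contradiction.
Both cases fail, so the formula is unsatisfiable.

No satisfying assignment exists.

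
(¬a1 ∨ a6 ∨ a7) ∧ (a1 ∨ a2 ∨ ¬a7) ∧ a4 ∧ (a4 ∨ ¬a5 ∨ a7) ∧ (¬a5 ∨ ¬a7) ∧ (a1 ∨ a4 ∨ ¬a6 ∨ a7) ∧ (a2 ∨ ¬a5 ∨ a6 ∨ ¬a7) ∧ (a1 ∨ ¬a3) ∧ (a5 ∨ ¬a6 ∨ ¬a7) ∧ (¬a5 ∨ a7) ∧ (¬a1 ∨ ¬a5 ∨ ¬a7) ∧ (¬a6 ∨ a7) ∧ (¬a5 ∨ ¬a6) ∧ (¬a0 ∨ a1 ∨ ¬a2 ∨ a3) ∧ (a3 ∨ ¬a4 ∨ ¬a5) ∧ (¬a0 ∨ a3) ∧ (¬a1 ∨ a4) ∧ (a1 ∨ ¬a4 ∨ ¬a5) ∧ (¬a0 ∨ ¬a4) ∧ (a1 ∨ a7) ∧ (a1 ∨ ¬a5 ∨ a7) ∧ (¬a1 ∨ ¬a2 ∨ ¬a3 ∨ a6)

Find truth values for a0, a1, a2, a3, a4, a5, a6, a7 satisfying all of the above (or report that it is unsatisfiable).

Unit clause (a4) forces a4 = True.
In (¬a0 ∨ ¬a4) only ¬a0 is left, so a0 = False.
Set a1 = True.
Set a2 = False.
Set a3 = True.
Try a5 = True:
  (¬a5 ∨ ¬a7) forces a7 = False.
  clause (¬a5 ∨ a7) is falsified — backtrack.
So a5 = False.
Try a6 = True:
  (a5 ∨ ¬a6 ∨ ¬a7) forces a7 = False.
  clause (¬a6 ∨ a7) is falsified — backtrack.
So a6 = False.
  then (¬a1 ∨ a6 ∨ a7) forces a7 = True.
All clauses satisfied.

a0=F; a1=T; a2=F; a3=T; a4=T; a5=F; a6=F; a7=T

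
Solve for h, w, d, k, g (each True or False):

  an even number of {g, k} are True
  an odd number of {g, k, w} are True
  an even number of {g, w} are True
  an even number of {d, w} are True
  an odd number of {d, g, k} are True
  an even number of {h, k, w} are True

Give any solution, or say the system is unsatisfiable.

h = False, w = True, d = True, k = True, g = True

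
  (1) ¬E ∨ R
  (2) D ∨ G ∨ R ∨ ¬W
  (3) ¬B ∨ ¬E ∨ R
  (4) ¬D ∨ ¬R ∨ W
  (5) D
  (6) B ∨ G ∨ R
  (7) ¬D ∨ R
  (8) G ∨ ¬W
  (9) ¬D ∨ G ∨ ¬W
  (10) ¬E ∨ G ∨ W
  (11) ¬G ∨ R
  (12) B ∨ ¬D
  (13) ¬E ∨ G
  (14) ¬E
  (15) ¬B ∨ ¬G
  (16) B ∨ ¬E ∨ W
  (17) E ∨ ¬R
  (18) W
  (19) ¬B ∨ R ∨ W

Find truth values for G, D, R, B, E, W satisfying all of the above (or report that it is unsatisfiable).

Unsatisfiable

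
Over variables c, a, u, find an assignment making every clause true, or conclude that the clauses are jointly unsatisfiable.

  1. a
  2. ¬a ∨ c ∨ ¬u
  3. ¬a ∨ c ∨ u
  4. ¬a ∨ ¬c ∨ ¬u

c = True, a = True, u = False

Unit clause (a) forces a = True.
Try c = False:
  (¬a ∨ c ∨ ¬u) forces u = False.
  clause (¬a ∨ c ∨ u) is falsified — backtrack.
So c = True.
  then (¬a ∨ ¬c ∨ ¬u) forces u = False.
Check each clause:
  (a): a holds.
  (¬a ∨ c ∨ ¬u): c holds.
  (¬a ∨ c ∨ u): c holds.
  (¬a ∨ ¬c ∨ ¬u): ¬u holds.
All clauses satisfied.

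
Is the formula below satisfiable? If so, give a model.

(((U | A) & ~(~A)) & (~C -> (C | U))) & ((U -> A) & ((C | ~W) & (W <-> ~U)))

A=T, U=T, C=T, W=F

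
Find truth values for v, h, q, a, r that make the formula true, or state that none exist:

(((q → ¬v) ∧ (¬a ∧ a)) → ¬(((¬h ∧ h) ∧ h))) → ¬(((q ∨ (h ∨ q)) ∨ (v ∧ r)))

v = False; h = False; q = False; a = False; r = True

  (((q → ¬v) ∧ (¬a ∧ a)) → ¬(((¬h ∧ h) ∧ h))) → ¬(((q ∨ (h ∨ q)) ∨ (v ∧ r))) = True
    ((q → ¬v) ∧ (¬a ∧ a)) → ¬(((¬h ∧ h) ∧ h)) = True
      (q → ¬v) ∧ (¬a ∧ a) = False
        q → ¬v = True
          ¬v = True
        ¬a ∧ a = False
          ¬a = True
      ¬(((¬h ∧ h) ∧ h)) = True
        (¬h ∧ h) ∧ h = False
          ¬h ∧ h = False
            ¬h = True
    ¬(((q ∨ (h ∨ q)) ∨ (v ∧ r))) = True
      (q ∨ (h ∨ q)) ∨ (v ∧ r) = False
        q ∨ (h ∨ q) = False
          h ∨ q = False
        v ∧ r = False
The formula evaluates to True.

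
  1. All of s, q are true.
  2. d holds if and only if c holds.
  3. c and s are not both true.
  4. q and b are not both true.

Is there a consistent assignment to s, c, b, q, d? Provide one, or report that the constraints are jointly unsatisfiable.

s = True, c = False, b = False, q = True, d = False

  (1) {s, q}: all 2 true ✓
  (2) d=F, c=F — same ✓
  (3) c=F, s=T — not both ✓
  (4) q=T, b=F — not both ✓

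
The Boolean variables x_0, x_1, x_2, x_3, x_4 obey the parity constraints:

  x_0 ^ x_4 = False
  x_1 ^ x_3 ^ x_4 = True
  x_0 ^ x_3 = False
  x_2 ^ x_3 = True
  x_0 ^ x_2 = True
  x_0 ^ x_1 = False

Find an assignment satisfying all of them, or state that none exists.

x_0 = True; x_1 = True; x_2 = False; x_3 = True; x_4 = True

x_0 ^ x_4 = T ^ T = False ✓
x_1 ^ x_3 ^ x_4 = T ^ T ^ T = True ✓
x_0 ^ x_3 = T ^ T = False ✓
x_2 ^ x_3 = F ^ T = True ✓
x_0 ^ x_2 = T ^ F = True ✓
x_0 ^ x_1 = T ^ T = False ✓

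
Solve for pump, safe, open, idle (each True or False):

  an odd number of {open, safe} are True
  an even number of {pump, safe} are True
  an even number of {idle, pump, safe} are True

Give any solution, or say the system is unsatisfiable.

pump=T, safe=T, open=F, idle=F

{open, safe}: 1 true → odd ✓
{pump, safe}: 2 true → even ✓
{idle, pump, safe}: 2 true → even ✓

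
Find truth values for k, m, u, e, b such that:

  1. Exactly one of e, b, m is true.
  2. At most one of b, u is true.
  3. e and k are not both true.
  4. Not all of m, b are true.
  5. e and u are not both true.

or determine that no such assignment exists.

k = False, m = False, u = False, e = False, b = True

  (1) {e, b, m}: 1 true — exactly one ✓
  (2) {b, u}: 1 true — at most one ✓
  (3) e=F, k=F — not both ✓
  (4) {m, b}: 1/2 true — not all ✓
  (5) e=F, u=F — not both ✓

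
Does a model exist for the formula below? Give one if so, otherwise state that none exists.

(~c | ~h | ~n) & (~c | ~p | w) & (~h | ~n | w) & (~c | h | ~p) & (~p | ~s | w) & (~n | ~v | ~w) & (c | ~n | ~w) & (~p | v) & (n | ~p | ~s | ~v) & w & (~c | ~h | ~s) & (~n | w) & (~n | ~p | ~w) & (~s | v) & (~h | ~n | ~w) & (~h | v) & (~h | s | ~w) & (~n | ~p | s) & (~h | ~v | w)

s = False, n = False, h = False, w = True, v = True, c = True, p = False

Unit clause (w) forces w = True.
Set s = False.
  then (~h | s | ~w) forces h = False.
Set n = False.
Set v = True.
Set c = True.
  then (~c | h | ~p) forces p = False.
All clauses satisfied.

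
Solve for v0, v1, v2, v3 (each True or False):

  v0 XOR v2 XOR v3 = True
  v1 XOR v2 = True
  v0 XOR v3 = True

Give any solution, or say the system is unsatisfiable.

v0 = True; v1 = True; v2 = False; v3 = False

v0 XOR v2 XOR v3 = T XOR F XOR F = True ✓
v1 XOR v2 = T XOR F = True ✓
v0 XOR v3 = T XOR F = True ✓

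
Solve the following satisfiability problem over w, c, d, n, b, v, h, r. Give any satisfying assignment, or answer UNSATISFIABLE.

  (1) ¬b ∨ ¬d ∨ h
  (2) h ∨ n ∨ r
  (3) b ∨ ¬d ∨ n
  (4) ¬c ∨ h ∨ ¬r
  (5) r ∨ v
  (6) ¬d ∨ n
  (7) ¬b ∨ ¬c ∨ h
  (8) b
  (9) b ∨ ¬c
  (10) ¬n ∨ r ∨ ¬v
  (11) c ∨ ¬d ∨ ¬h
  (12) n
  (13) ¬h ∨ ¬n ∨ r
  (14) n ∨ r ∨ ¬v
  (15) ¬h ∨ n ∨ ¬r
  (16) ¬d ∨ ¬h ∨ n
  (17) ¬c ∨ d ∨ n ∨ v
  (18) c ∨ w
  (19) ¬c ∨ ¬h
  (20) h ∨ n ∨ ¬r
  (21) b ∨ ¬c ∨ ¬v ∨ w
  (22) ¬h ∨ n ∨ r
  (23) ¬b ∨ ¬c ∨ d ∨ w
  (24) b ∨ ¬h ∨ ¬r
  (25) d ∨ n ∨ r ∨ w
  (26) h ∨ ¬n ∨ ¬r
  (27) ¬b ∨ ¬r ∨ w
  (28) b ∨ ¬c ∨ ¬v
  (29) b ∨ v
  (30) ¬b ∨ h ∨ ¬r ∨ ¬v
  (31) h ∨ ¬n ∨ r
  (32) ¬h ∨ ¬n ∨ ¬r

Unsatisfiable

Case r = True:
  (b) forces b = True.
  (n) forces n = True.
  (h ∨ ¬n ∨ ¬r) forces h = True.
  Clause (¬h ∨ ¬n ∨ ¬r) is falsified — contradiction.
Case r = False:
  (r ∨ v) forces v = True.
  (b) forces b = True.
  (¬n ∨ r ∨ ¬v) forces n = False.
  Clause (n) is falsified — contradiction.
Both cases fail, so the formula is unsatisfiable.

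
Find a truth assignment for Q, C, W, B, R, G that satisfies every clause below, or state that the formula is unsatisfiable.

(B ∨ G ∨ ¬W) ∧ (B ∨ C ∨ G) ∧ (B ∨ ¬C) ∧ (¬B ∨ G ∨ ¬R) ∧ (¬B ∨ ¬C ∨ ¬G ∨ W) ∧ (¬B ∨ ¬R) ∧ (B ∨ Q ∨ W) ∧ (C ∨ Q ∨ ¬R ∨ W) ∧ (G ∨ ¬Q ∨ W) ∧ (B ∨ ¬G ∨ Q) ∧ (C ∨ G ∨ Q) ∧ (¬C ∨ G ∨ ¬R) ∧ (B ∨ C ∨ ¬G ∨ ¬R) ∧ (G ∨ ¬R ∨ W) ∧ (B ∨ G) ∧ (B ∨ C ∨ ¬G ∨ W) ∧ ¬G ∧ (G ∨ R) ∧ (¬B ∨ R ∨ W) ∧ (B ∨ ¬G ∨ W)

Case G = True:
  Clause (¬G) is falsified — contradiction.
Case G = False:
  (B ∨ G) forces B = True.
  (¬B ∨ G ∨ ¬R) forces R = False.
  Clause (G ∨ R) is falsified — contradiction.
Both cases fail, so the formula is unsatisfiable.

The formula is unsatisfiable.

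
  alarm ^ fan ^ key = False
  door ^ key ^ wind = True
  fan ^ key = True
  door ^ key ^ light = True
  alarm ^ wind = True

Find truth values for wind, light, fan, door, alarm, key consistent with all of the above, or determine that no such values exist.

wind = False, light = False, fan = True, door = True, alarm = True, key = False

alarm ^ fan ^ key = T ^ T ^ F = False ✓
door ^ key ^ wind = T ^ F ^ F = True ✓
fan ^ key = T ^ F = True ✓
door ^ key ^ light = T ^ F ^ F = True ✓
alarm ^ wind = T ^ F = True ✓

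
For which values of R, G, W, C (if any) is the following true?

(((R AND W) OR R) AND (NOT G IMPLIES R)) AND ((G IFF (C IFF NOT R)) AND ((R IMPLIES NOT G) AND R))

R = True, G = False, W = True, C = True

  ((R AND W) OR R) AND (NOT G IMPLIES R) = True
    (R AND W) OR R = True
      R AND W = True
    NOT G IMPLIES R = True
      NOT G = True
  (G IFF (C IFF NOT R)) AND ((R IMPLIES NOT G) AND R) = True
    G IFF (C IFF NOT R) = True
      C IFF NOT R = False
        NOT R = False
    (R IMPLIES NOT G) AND R = True
      R IMPLIES NOT G = True
        NOT G = True
Both conjuncts True, so the formula holds.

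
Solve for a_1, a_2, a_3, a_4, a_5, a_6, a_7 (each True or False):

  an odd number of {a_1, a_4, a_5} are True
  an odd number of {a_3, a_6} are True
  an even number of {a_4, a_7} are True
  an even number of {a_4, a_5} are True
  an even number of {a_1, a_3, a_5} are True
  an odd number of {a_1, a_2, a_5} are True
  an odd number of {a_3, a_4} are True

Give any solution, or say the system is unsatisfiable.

a_1 = True, a_2 = False, a_3 = True, a_4 = False, a_5 = False, a_6 = False, a_7 = False

{a_1, a_4, a_5}: 1 true → odd ✓
{a_3, a_6}: 1 true → odd ✓
{a_4, a_7}: 0 true → even ✓
{a_4, a_5}: 0 true → even ✓
{a_1, a_3, a_5}: 2 true → even ✓
{a_1, a_2, a_5}: 1 true → odd ✓
{a_3, a_4}: 1 true → odd ✓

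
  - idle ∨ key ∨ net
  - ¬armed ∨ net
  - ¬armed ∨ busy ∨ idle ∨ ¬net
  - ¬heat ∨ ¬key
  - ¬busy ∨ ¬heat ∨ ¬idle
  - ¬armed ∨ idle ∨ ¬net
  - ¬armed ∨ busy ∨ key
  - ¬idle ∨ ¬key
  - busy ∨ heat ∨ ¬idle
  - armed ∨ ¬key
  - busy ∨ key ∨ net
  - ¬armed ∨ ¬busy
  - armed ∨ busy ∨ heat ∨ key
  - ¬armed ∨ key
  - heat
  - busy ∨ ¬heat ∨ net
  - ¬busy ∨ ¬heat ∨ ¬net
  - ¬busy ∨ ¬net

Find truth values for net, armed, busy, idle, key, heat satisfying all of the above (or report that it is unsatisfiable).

Unit clause (heat) forces heat = True.
In (¬heat ∨ ¬key) only ¬key is left, so key = False.
In (¬armed ∨ key) only ¬armed is left, so armed = False.
Try net = False:
  (idle ∨ key ∨ net) forces idle = True.
  (¬busy ∨ ¬heat ∨ ¬idle) forces busy = False.
  clause (busy ∨ key ∨ net) is falsified — backtrack.
So net = True.
  then (¬busy ∨ ¬heat ∨ ¬net) forces busy = False.
Set idle = True.
All clauses satisfied.

net=T, armed=F, busy=F, idle=T, key=F, heat=T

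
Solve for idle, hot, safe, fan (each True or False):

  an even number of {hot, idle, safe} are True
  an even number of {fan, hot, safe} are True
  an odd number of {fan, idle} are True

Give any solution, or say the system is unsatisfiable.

Unsatisfiable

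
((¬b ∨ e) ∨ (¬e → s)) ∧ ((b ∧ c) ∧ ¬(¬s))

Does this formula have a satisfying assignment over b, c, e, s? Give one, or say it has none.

b=T, c=T, e=F, s=T

  (¬b ∨ e) ∨ (¬e → s) = True
    ¬b ∨ e = False
      ¬b = False
    ¬e → s = True
      ¬e = True
  (b ∧ c) ∧ ¬(¬s) = True
    b ∧ c = True
    ¬(¬s) = True
      ¬s = False
Both conjuncts True, so the formula holds.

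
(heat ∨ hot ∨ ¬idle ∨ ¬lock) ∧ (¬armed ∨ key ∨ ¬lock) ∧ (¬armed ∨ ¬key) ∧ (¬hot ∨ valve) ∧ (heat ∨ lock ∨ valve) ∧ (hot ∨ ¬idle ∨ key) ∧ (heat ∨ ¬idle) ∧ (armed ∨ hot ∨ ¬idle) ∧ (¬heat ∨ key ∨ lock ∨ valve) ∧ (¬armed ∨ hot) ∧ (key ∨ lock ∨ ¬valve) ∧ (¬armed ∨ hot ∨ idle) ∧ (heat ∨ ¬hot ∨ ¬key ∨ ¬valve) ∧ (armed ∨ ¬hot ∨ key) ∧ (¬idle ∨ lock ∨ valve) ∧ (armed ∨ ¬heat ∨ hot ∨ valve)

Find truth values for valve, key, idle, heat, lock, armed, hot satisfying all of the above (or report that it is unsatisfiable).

valve=T; key=T; idle=F; heat=F; lock=T; armed=F; hot=F

Set valve = True.
Set key = True.
  then (¬armed ∨ ¬key) forces armed = False.
Set idle = False.
Set heat = False.
  then (heat ∨ ¬hot ∨ ¬key ∨ ¬valve) forces hot = False.
Set lock = True.
All clauses satisfied.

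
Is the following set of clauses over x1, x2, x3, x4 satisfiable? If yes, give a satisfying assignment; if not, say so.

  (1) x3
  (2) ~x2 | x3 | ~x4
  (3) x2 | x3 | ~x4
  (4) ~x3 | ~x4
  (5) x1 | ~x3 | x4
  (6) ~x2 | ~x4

x1=T; x2=F; x3=T; x4=F

Unit clause (x3) forces x3 = True.
In (~x3 | ~x4) only ~x4 is left, so x4 = False.
In (x1 | ~x3 | x4) only x1 is left, so x1 = True.
Set x2 = False.
Check each clause:
  (x3): x3 holds.
  (~x2 | x3 | ~x4): ~x2 holds.
  (x2 | x3 | ~x4): x3 holds.
  (~x3 | ~x4): ~x4 holds.
  (x1 | ~x3 | x4): x1 holds.
  (~x2 | ~x4): ~x2 holds.
All clauses satisfied.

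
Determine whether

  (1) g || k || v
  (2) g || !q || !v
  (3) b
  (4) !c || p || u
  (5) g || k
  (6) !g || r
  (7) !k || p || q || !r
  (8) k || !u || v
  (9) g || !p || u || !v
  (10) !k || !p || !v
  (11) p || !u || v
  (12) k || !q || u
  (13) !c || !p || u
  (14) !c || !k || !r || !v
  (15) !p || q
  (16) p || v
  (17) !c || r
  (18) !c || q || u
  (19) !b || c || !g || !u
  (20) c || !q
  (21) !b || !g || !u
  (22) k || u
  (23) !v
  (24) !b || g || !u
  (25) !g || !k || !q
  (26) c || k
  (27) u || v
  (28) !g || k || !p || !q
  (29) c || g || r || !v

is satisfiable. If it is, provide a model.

Unsatisfiable

Case u = True:
  (b) forces b = True.
  (!b || !g || !u) forces g = False.
  Clause (!b || g || !u) is falsified — contradiction.
Case u = False:
  (b) forces b = True.
  (k || u) forces k = True.
  (!v) forces v = False.
  Clause (u || v) is falsified — contradiction.
Both cases fail, so the formula is unsatisfiable.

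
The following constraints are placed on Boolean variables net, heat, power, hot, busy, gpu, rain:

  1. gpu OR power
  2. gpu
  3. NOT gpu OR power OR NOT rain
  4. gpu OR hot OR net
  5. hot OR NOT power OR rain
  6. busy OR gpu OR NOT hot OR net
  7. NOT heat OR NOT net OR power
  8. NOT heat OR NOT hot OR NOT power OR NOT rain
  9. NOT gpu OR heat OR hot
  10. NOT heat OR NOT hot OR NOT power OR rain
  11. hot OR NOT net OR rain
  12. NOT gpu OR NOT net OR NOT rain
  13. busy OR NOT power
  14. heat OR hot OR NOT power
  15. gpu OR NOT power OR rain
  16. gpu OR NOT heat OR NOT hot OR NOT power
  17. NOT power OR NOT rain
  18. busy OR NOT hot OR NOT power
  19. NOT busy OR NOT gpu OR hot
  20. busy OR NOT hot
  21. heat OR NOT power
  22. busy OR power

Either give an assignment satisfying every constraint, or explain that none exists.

net = True, heat = False, power = False, hot = True, busy = True, gpu = True, rain = False

Unit clause (gpu) forces gpu = True.
Set net = True.
  then (NOT gpu OR NOT net OR NOT rain) forces rain = False.
  then (hot OR NOT net OR rain) forces hot = True.
  then (busy OR NOT hot) forces busy = True.
Try heat = True:
  (NOT heat OR NOT net OR power) forces power = True.
  clause (NOT heat OR NOT hot OR NOT power OR rain) is falsified — backtrack.
So heat = False.
  then (heat OR NOT power) forces power = False.
All clauses satisfied.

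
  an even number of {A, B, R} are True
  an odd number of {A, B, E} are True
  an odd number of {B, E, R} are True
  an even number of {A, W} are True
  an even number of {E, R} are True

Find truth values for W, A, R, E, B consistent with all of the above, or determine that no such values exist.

Adding constraints 1, 2, 5 mod 2: every variable appears an even number of times on the left, so the left side is 0.
But the right sides sum to 1 (mod 2). 0 ≠ 1 — the system is inconsistent.

No satisfying assignment exists.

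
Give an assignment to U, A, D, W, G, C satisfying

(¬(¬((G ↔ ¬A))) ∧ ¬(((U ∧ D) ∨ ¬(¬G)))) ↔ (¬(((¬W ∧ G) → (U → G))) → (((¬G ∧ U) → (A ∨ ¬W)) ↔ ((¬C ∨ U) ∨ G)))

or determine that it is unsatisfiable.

U=F, A=T, D=F, W=F, G=F, C=T

  (¬(¬((G ↔ ¬A))) ∧ ¬(((U ∧ D) ∨ ¬(¬G)))) ↔ (¬(((¬W ∧ G) → (U → G))) → (((¬G ∧ U) → (A ∨ ¬W)) ↔ ((¬C ∨ U) ∨ G))) = True
    ¬(¬((G ↔ ¬A))) ∧ ¬(((U ∧ D) ∨ ¬(¬G))) = True
      ¬(¬((G ↔ ¬A))) = True
        ¬((G ↔ ¬A)) = False
          G ↔ ¬A = True
            ¬A = False
      ¬(((U ∧ D) ∨ ¬(¬G))) = True
        (U ∧ D) ∨ ¬(¬G) = False
          U ∧ D = False
          ¬(¬G) = False
            ¬G = True
    ¬(((¬W ∧ G) → (U → G))) → (((¬G ∧ U) → (A ∨ ¬W)) ↔ ((¬C ∨ U) ∨ G)) = True
      ¬(((¬W ∧ G) → (U → G))) = False
        (¬W ∧ G) → (U → G) = True
          ¬W ∧ G = False
            ¬W = True
          U → G = True
      ((¬G ∧ U) → (A ∨ ¬W)) ↔ ((¬C ∨ U) ∨ G) = False
        (¬G ∧ U) → (A ∨ ¬W) = True
          ¬G ∧ U = False
            ¬G = True
          A ∨ ¬W = True
            ¬W = True
        (¬C ∨ U) ∨ G = False
          ¬C ∨ U = False
            ¬C = False
The formula evaluates to True.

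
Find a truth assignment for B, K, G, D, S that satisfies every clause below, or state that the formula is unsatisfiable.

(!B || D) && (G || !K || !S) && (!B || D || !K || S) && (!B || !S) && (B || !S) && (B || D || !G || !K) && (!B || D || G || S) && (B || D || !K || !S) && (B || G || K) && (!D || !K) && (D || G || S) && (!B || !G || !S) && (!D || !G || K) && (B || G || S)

Set B = True.
  then (!B || D) forces D = True.
  then (!B || !S) forces S = False.
  then (!D || !K) forces K = False.
  then (!D || !G || K) forces G = False.
All clauses satisfied.

B = True, K = False, G = False, D = True, S = False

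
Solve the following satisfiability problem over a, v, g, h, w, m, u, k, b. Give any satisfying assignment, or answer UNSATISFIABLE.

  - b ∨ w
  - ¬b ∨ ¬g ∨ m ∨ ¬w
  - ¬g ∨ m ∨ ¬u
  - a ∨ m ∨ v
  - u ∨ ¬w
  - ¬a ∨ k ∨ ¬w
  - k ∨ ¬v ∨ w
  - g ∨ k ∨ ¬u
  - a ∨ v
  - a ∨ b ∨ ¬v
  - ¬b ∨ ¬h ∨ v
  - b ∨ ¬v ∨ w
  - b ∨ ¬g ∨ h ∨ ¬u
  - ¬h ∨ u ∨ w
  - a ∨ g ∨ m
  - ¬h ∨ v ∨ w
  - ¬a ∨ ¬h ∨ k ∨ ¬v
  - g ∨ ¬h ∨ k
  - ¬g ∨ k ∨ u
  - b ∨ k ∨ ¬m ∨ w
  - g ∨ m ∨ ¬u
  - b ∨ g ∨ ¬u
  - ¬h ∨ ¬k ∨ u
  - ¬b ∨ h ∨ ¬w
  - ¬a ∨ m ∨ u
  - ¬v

a: True, v: False, g: False, h: False, w: False, m: True, u: True, k: True, b: True

Unit clause (¬v) forces v = False.
In (a ∨ v) only a is left, so a = True.
Set g = False.
Try h = True:
  (¬b ∨ ¬h ∨ v) forces b = False.
  (b ∨ w) forces w = True.
  (u ∨ ¬w) forces u = True.
  clause (b ∨ g ∨ ¬u) is falsified — backtrack.
So h = False.
Try w = True:
  (u ∨ ¬w) forces u = True.
  (¬a ∨ k ∨ ¬w) forces k = True.
  (g ∨ m ∨ ¬u) forces m = True.
  (b ∨ g ∨ ¬u) forces b = True.
  clause (¬b ∨ h ∨ ¬w) is falsified — backtrack.
So w = False.
  then (b ∨ w) forces b = True.
Set m = True.
Set u = True.
  then (g ∨ k ∨ ¬u) forces k = True.
All clauses satisfied.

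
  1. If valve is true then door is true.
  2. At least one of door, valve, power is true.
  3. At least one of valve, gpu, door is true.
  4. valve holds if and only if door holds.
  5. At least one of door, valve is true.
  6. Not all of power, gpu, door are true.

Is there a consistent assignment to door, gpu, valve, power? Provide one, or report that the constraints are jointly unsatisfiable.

door=T; gpu=T; valve=T; power=F

  (1) valve=T ⇒ door: T ✓
  (2) {door, valve, power}: 2 true — at least one ✓
  (3) {valve, gpu, door}: 3 true — at least one ✓
  (4) valve=T, door=T — same ✓
  (5) {door, valve}: 2 true — at least one ✓
  (6) {power, gpu, door}: 2/3 true — not all ✓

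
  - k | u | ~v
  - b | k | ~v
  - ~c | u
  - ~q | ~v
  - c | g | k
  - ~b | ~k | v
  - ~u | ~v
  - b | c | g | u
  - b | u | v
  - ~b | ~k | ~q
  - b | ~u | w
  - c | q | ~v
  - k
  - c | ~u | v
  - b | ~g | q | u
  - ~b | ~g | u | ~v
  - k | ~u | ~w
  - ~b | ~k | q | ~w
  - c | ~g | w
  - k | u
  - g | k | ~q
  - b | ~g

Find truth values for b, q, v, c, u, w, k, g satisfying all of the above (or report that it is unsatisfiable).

b=F; q=F; v=F; c=T; u=T; w=T; k=T; g=F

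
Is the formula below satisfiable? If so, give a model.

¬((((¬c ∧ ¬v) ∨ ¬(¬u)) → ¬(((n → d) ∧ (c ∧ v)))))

c: True, v: True, n: False, u: True, d: True

  ¬((((¬c ∧ ¬v) ∨ ¬(¬u)) → ¬(((n → d) ∧ (c ∧ v))))) = True
    ((¬c ∧ ¬v) ∨ ¬(¬u)) → ¬(((n → d) ∧ (c ∧ v))) = False
      (¬c ∧ ¬v) ∨ ¬(¬u) = True
        ¬c ∧ ¬v = False
          ¬c = False
          ¬v = False
        ¬(¬u) = True
          ¬u = False
      ¬(((n → d) ∧ (c ∧ v))) = False
        (n → d) ∧ (c ∧ v) = True
          n → d = True
          c ∧ v = True
The formula evaluates to True.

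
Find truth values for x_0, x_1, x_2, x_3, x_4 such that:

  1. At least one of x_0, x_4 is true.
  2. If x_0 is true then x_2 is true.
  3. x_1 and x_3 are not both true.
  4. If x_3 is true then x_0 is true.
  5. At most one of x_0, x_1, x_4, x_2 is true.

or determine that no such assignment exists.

x_0=F, x_1=F, x_2=F, x_3=F, x_4=T

  (1) {x_0, x_4}: 1 true — at least one ✓
  (2) x_0=F ⇒ x_2: vacuous ✓
  (3) x_1=F, x_3=F — not both ✓
  (4) x_3=F ⇒ x_0: vacuous ✓
  (5) {x_0, x_1, x_4, x_2}: 1 true — at most one ✓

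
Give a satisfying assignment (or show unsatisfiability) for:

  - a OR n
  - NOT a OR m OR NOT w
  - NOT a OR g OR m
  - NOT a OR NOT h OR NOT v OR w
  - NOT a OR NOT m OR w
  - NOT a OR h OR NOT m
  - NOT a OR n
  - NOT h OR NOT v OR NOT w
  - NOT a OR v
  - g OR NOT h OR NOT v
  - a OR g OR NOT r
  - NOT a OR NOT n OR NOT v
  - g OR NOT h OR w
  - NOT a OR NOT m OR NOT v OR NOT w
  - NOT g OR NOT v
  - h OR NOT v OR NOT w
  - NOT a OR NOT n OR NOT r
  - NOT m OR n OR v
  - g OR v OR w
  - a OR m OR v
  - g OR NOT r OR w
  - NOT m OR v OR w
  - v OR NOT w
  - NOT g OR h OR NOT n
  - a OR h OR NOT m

n = True, r = False, g = False, w = False, m = False, h = False, v = True, a = False

Try n = False:
  (a OR n) forces a = True.
  clause (NOT a OR n) is falsified — backtrack.
So n = True.
Set r = False.
Set g = False.
Try w = True:
  (v OR NOT w) forces v = True.
  (NOT h OR NOT v OR NOT w) forces h = False.
  clause (h OR NOT v OR NOT w) is falsified — backtrack.
So w = False.
  then (g OR NOT h OR w) forces h = False.
  then (g OR v OR w) forces v = True.
  then (NOT a OR NOT n OR NOT v) forces a = False.
  then (a OR h OR NOT m) forces m = False.
All clauses satisfied.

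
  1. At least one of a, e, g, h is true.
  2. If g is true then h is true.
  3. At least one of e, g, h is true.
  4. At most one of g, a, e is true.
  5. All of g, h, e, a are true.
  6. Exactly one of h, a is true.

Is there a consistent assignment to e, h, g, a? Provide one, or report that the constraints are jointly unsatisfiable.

Case e = True:
  (4) with e=T forces g = False.
  Constraint (5) is violated (g=F) — contradiction.
Case e = False:
  Constraint (5) is violated (e=F) — contradiction.
Both cases fail — unsatisfiable.

Unsatisfiable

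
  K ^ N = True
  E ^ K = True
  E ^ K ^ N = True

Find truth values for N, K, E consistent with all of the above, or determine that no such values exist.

N = False, K = True, E = False

K ^ N = T ^ F = True ✓
E ^ K = F ^ T = True ✓
E ^ K ^ N = F ^ T ^ F = True ✓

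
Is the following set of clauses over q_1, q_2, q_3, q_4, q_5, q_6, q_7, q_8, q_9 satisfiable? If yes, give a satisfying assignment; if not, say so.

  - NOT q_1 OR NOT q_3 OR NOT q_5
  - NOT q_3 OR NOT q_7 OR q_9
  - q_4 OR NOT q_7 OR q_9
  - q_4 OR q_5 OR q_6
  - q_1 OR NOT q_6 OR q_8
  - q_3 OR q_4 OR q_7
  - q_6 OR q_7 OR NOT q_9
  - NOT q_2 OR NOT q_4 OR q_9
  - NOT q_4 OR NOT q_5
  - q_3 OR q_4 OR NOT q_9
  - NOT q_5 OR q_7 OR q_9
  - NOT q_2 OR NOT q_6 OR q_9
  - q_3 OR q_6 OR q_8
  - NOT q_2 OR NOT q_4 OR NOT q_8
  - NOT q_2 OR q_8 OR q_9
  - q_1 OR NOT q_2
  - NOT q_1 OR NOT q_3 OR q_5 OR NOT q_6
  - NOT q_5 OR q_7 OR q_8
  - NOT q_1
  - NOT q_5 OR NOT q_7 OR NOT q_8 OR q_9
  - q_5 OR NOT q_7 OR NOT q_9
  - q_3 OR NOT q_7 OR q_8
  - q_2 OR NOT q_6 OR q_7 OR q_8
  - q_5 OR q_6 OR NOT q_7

q_1 = False, q_2 = False, q_3 = True, q_4 = False, q_5 = True, q_6 = False, q_7 = True, q_8 = False, q_9 = True

Unit clause (NOT q_1) forces q_1 = False.
In (q_1 OR NOT q_2) only NOT q_2 is left, so q_2 = False.
Set q_3 = True.
Set q_4 = False.
Set q_5 = True.
Set q_6 = False.
Try q_7 = False:
  (q_6 OR q_7 OR NOT q_9) forces q_9 = False.
  clause (NOT q_5 OR q_7 OR q_9) is falsified — backtrack.
So q_7 = True.
  then (NOT q_3 OR NOT q_7 OR q_9) forces q_9 = True.
Set q_8 = False.
All clauses satisfied.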